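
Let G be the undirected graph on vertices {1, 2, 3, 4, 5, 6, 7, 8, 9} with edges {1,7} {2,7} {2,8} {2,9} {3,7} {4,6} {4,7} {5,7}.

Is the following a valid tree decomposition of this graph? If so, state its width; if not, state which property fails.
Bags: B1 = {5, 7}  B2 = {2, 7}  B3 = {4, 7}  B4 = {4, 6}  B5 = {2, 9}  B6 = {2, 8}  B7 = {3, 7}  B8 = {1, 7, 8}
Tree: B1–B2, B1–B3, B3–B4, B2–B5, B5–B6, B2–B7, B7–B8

A tree decomposition must satisfy three properties: every vertex lies in some bag; for every edge, both endpoints lie together in some bag; and for every vertex, the bags containing it form a connected subtree. Here bags containing vertex 8 are not connected in the tree, so the decomposition is invalid.

No — bags containing vertex 8 are not connected in the tree.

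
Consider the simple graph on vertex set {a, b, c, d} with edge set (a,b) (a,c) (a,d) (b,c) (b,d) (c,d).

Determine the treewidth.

A width-3 tree decomposition is:
Bags: B1 = {a, b, c, d}
Tree: (single bag)
With just one bag of size 4, the width is 4 − 1 = 3, so tw(G) ≤ 3. On the other hand G contains the 4-clique {a, b, c, d}. A clique must lie in a single bag of any decomposition, so no decomposition can have width below 3. The upper and lower bounds meet at 3, so that is the treewidth.

3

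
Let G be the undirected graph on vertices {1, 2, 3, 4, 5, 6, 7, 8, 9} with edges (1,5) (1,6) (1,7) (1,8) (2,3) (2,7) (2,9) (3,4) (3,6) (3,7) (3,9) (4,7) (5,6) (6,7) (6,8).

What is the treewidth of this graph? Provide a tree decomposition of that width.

The largest bag has 3 vertices, giving width 2; this decomposition certifies tw(G) ≤ 2. For the lower bound, the 3 vertices {1, 6, 8} are pairwise adjacent, and any tree decomposition puts a clique entirely inside one bag — forcing width ≥ 2. The upper and lower bounds meet at 2, so that is the treewidth.

Treewidth 2.
Bags: B1 = {3, 6, 7}  B2 = {2, 3, 7}  B3 = {1, 6, 7}  B4 = {3, 4, 7}  B5 = {1, 5, 6}  B6 = {1, 6, 8}  B7 = {2, 3, 9}
Tree: B1–B2, B1–B3, B2–B4, B3–B5, B5–B6, B2–B7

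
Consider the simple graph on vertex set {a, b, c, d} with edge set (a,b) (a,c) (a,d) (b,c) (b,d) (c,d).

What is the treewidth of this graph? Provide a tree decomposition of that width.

Treewidth 3.
One optimal decomposition is:
Bags: B1 = {a, b, c, d}
Tree: (single bag)

With just one bag of size 4, the width is 4 − 1 = 3, so tw(G) ≤ 3. On the other hand G contains the 4-clique {a, b, c, d}. A clique must lie in a single bag of any decomposition, so no decomposition can have width below 3. Hence tw(G) = 3 exactly.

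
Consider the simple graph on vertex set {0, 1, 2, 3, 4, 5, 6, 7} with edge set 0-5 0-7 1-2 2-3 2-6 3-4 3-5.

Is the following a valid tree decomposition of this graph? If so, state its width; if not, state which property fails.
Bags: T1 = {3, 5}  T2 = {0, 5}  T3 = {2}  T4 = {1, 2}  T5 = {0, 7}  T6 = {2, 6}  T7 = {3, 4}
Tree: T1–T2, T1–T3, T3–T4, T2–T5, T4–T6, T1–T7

No — edge (3,2) lies in no bag.

A tree decomposition must satisfy three properties: every vertex lies in some bag; for every edge, both endpoints lie together in some bag; and for every vertex, the bags containing it form a connected subtree. Here edge (3,2) lies in no bag, so the decomposition is invalid.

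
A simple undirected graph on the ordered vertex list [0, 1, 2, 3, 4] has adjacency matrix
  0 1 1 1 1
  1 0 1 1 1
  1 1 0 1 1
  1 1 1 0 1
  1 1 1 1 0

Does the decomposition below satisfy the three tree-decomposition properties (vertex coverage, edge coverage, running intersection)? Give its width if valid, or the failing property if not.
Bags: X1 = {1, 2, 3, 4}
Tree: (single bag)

A tree decomposition must satisfy three properties: every vertex lies in some bag; for every edge, both endpoints lie together in some bag; and for every vertex, the bags containing it form a connected subtree. Here vertex 0 appears in no bag, so the decomposition is invalid.

No — vertex 0 appears in no bag.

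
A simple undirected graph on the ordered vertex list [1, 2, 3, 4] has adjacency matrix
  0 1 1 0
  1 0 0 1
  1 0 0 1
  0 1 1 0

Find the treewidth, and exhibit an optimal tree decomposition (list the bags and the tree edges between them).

Treewidth 2.
One optimal decomposition is:
Bags: B1 = {1, 2, 4}  B2 = {1, 3, 4}
Tree: B1–B2

The largest bag has 3 vertices, giving width 2; this decomposition certifies tw(G) ≤ 2. The edges 1–2–4–3–1 form a cycle, so G is not a tree and its treewidth is at least 2. The upper and lower bounds meet at 2, so that is the treewidth.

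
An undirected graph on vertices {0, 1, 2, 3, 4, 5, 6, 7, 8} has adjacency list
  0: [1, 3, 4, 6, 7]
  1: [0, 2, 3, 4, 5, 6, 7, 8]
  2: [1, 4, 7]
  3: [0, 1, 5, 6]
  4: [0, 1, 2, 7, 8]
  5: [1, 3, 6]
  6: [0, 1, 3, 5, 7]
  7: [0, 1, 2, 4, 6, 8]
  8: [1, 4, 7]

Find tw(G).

A width-3 tree decomposition is:
Bags: B1 = {0, 1, 6, 7}  B2 = {0, 1, 4, 7}  B3 = {0, 1, 3, 6}  B4 = {1, 4, 7, 8}  B5 = {1, 3, 5, 6}  B6 = {1, 2, 4, 7}
Tree: B1–B2, B1–B3, B2–B4, B3–B5, B4–B6
Each bag holds 4 vertices, so the decomposition has width 3, which upper-bounds the treewidth. On the other hand G contains the 4-clique {0, 1, 3, 6}. A clique must lie in a single bag of any decomposition, so no decomposition can have width below 3. Hence tw(G) = 3 exactly.

3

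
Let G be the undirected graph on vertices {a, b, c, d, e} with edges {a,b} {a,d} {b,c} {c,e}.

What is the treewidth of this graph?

1

A width-1 tree decomposition is:
Bags: B1 = {a, d}  B2 = {a, b}  B3 = {b, c}  B4 = {c, e}
Tree: B1–B2, B2–B3, B3–B4
Each bag holds 2 vertices, so the decomposition has width 1, which upper-bounds the treewidth. Since G has at least one edge (e.g. d–a), it is not an edgeless graph, so tw(G) ≥ 1. The upper and lower bounds meet at 1, so that is the treewidth.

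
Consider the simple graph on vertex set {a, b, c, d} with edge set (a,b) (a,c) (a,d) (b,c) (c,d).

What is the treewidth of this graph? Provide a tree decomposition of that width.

Each bag holds 3 vertices, so the decomposition has width 2, which upper-bounds the treewidth. For the lower bound, the 3 vertices {a, c, d} are pairwise adjacent, and any tree decomposition puts a clique entirely inside one bag — forcing width ≥ 2. The upper and lower bounds meet at 2, so that is the treewidth.

Treewidth 2.
Bags: B1 = {a, c, d}  B2 = {a, b, c}
Tree: B1–B2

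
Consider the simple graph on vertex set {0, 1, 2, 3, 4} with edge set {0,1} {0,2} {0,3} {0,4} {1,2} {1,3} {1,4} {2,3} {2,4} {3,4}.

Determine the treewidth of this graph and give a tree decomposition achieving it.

With just one bag of size 5, the width is 5 − 1 = 4, so tw(G) ≤ 4. On the other hand G contains the 5-clique {0, 1, 2, 3, 4}. A clique must lie in a single bag of any decomposition, so no decomposition can have width below 4. Combining the bounds, tw(G) = 4.

Treewidth 4.
One such decomposition:
Bags: B1 = {0, 1, 2, 3, 4}
Tree: (single bag)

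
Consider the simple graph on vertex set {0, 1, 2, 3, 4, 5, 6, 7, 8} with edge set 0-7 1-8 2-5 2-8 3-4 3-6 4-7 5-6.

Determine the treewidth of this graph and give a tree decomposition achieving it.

Every bag has size at most 2, so the width is 2 − 1 = 1 and tw(G) ≤ 1. Since G has at least one edge (e.g. 0–7), it is not an edgeless graph, so tw(G) ≥ 1. Therefore the treewidth is 1.

Treewidth 1.
One optimal decomposition is:
Bags: B1 = {0, 7}  B2 = {4, 7}  B3 = {3, 4}  B4 = {3, 6}  B5 = {5, 6}  B6 = {2, 5}  B7 = {2, 8}  B8 = {1, 8}
Tree: B1–B2, B2–B3, B3–B4, B4–B5, B5–B6, B6–B7, B7–B8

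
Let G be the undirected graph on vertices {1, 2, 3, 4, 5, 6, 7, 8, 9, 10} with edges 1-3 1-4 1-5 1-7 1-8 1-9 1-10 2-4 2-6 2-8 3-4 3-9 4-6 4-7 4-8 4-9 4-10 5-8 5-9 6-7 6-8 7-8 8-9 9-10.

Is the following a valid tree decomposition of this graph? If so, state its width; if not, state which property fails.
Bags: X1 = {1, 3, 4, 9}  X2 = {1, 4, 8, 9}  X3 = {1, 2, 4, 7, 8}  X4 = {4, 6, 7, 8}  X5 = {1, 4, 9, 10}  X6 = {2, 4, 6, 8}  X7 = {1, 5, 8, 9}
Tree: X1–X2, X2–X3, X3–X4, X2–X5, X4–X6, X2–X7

No — bags containing vertex 2 are not connected in the tree.

A tree decomposition must satisfy three properties: every vertex lies in some bag; for every edge, both endpoints lie together in some bag; and for every vertex, the bags containing it form a connected subtree. Here bags containing vertex 2 are not connected in the tree, so the decomposition is invalid.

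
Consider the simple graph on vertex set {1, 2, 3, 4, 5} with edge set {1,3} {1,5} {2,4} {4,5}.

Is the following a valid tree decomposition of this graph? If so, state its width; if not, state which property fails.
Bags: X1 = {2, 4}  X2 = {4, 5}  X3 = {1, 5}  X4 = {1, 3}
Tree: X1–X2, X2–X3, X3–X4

Yes; width 1.

Every vertex of G appears in some bag (union = {1, 2, 3, 4, 5}); every edge is covered by a bag; and for each vertex v the set of bags containing v is connected in the bag tree. The decomposition is therefore valid. The largest bag has 2 vertices, so the width is 1.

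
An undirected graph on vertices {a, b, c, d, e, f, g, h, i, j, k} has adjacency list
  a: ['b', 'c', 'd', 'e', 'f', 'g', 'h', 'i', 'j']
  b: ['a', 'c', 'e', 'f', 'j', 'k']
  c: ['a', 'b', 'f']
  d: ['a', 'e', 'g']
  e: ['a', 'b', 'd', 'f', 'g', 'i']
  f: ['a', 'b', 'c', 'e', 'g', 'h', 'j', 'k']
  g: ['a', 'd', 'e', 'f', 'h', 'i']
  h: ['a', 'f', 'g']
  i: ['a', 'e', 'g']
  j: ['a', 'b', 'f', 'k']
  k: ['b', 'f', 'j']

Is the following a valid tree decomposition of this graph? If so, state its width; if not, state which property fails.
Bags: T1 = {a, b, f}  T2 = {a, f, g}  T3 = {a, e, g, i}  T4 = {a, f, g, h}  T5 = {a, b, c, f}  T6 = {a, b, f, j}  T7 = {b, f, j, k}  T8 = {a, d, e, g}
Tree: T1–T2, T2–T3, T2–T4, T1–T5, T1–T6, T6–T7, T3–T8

No — edge (e,f) lies in no bag.

A tree decomposition must satisfy three properties: every vertex lies in some bag; for every edge, both endpoints lie together in some bag; and for every vertex, the bags containing it form a connected subtree. Here edge (e,f) lies in no bag, so the decomposition is invalid.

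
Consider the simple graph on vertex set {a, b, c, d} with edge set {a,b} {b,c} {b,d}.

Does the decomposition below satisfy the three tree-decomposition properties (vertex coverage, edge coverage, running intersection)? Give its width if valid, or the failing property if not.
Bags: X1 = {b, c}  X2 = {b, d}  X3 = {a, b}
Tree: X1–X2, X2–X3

Every vertex of G appears in some bag (union = {a, b, c, d}); every edge is covered by a bag; and for each vertex v the set of bags containing v is connected in the bag tree. The decomposition is therefore valid. The largest bag has 2 vertices, so the width is 1.

Yes; width 1.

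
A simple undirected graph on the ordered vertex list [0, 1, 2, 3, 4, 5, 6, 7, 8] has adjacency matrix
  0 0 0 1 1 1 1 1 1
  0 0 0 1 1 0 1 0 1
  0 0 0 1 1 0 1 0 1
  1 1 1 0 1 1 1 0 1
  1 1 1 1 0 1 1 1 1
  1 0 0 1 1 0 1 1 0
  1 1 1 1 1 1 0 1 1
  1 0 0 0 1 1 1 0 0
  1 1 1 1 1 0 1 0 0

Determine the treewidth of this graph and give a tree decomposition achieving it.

Treewidth 4.
One such decomposition:
Bags: B1 = {0, 3, 4, 5, 6}  B2 = {0, 4, 5, 6, 7}  B3 = {0, 3, 4, 6, 8}  B4 = {2, 3, 4, 6, 8}  B5 = {1, 3, 4, 6, 8}
Tree: B1–B2, B1–B3, B3–B4, B3–B5

Every bag has size at most 5, so the width is 5 − 1 = 4 and tw(G) ≤ 4. For the lower bound, the 5 vertices {0, 3, 4, 6, 8} are pairwise adjacent, and any tree decomposition puts a clique entirely inside one bag — forcing width ≥ 4. The upper and lower bounds meet at 4, so that is the treewidth.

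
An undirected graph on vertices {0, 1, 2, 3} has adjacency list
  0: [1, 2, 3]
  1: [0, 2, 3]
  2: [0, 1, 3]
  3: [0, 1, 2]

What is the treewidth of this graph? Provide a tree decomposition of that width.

Treewidth 3.
One optimal decomposition is:
Bags: B1 = {0, 1, 2, 3}
Tree: (single bag)

With just one bag of size 4, the width is 4 − 1 = 3, so tw(G) ≤ 3. On the other hand G contains the 4-clique {0, 1, 2, 3}. A clique must lie in a single bag of any decomposition, so no decomposition can have width below 3. Therefore the treewidth is 3.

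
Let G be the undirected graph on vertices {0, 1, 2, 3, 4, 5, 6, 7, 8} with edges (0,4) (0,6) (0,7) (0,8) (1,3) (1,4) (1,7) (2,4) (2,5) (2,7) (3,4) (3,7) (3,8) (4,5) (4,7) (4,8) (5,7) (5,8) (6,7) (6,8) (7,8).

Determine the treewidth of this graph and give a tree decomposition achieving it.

Each bag holds 4 vertices, so the decomposition has width 3, which upper-bounds the treewidth. On the other hand G contains the 4-clique {0, 4, 7, 8}. A clique must lie in a single bag of any decomposition, so no decomposition can have width below 3. Therefore the treewidth is 3.

Treewidth 3.
Bags: B1 = {0, 4, 7, 8}  B2 = {4, 5, 7, 8}  B3 = {3, 4, 7, 8}  B4 = {1, 3, 4, 7}  B5 = {2, 4, 5, 7}  B6 = {0, 6, 7, 8}
Tree: B1–B2, B1–B3, B3–B4, B2–B5, B1–B6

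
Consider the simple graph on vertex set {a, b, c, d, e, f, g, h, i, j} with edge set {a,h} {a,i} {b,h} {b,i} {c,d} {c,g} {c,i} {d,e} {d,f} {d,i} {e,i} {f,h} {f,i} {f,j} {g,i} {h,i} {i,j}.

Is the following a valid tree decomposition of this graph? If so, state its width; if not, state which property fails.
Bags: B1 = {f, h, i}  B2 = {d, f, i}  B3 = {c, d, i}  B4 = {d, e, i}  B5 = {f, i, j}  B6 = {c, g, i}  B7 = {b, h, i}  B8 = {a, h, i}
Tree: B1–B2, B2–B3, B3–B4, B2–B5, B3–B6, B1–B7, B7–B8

Yes; width 2.

Vertex coverage: the bags together contain {a, b, c, d, e, f, g, h, i, j}, the full vertex set. Edge coverage: each edge of G has both endpoints in at least one bag. Running intersection: for every vertex, the bags containing it form a connected subtree. All three properties hold, so this is a valid tree decomposition of width max|bag| − 1 = 2, and hence tw(G) ≤ 2.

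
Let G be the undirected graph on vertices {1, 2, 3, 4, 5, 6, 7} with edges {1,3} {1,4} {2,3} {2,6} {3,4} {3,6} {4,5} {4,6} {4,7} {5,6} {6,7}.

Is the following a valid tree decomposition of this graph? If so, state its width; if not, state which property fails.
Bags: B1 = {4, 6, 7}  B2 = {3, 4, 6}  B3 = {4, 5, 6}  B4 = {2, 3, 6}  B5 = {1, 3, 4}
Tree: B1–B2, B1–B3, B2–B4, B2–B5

Yes; width 2.

Every vertex of G appears in some bag (union = {1, 2, 3, 4, 5, 6, 7}); every edge is covered by a bag; and for each vertex v the set of bags containing v is connected in the bag tree. The decomposition is therefore valid. The largest bag has 3 vertices, so the width is 2.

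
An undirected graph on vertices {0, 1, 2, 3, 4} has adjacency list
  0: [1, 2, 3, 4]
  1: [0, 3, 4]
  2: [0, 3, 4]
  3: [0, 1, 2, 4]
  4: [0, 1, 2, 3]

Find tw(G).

A width-3 tree decomposition is:
Bags: B1 = {0, 2, 3, 4}  B2 = {0, 1, 3, 4}
Tree: B1–B2
Every bag has size at most 4, so the width is 4 − 1 = 3 and tw(G) ≤ 3. Conversely, {0, 1, 3, 4} is a clique of size 4, and the vertices of any clique must share a bag in every tree decomposition; so some bag has ≥ 4 vertices and tw(G) ≥ 3. Hence tw(G) = 3 exactly.

3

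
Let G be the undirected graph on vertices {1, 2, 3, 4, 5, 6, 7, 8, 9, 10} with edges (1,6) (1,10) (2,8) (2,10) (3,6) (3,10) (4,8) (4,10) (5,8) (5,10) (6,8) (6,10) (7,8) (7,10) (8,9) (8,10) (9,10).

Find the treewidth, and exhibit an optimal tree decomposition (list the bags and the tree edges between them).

Treewidth 2.
One optimal decomposition is:
Bags: B1 = {4, 8, 10}  B2 = {6, 8, 10}  B3 = {5, 8, 10}  B4 = {1, 6, 10}  B5 = {7, 8, 10}  B6 = {3, 6, 10}  B7 = {8, 9, 10}  B8 = {2, 8, 10}
Tree: B1–B2, B1–B3, B2–B4, B1–B5, B4–B6, B2–B7, B1–B8

The largest bag has 3 vertices, giving width 2; this decomposition certifies tw(G) ≤ 2. On the other hand G contains the 3-clique {2, 8, 10}. A clique must lie in a single bag of any decomposition, so no decomposition can have width below 2. The upper and lower bounds meet at 2, so that is the treewidth.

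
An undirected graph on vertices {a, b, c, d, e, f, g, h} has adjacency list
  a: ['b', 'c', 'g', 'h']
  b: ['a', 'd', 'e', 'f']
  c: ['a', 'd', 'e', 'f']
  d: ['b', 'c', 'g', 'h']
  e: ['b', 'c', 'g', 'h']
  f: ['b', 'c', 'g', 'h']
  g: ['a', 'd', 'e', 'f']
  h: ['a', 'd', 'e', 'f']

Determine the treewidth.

A width-4 tree decomposition is:
Bags: B1 = {a, b, d, e, f}  B2 = {a, d, e, f, h}  B3 = {a, c, d, e, f}  B4 = {a, d, e, f, g}
Tree: B1–B2, B2–B3, B3–B4
The largest bag has 5 vertices, giving width 4; this decomposition certifies tw(G) ≤ 4. For the lower bound: the 5 vertex sets {a,b}, {d,h}, {c,e}, {f}, {g} are disjoint, each induces a connected subgraph, and every pair is joined by at least one edge of G. Contracting each set to a single vertex therefore yields K_{5} as a minor, and since treewidth is minor-monotone, tw(G) ≥ tw(K_{5}) = 4. Therefore the treewidth is 4.

4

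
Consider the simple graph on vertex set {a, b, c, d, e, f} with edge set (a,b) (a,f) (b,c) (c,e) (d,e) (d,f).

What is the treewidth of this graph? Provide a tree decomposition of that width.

Treewidth 2.
One optimal decomposition is:
Bags: B1 = {a, d, f}  B2 = {a, d, e}  B3 = {a, c, e}  B4 = {a, b, c}
Tree: B1–B2, B2–B3, B3–B4

Every bag has size at most 3, so the width is 3 − 1 = 2 and tw(G) ≤ 2. Since a–f–d–e–c–b–a is a cycle in G, G is not acyclic. Forests are exactly the graphs of treewidth ≤ 1, so tw(G) ≥ 2. Combining the bounds, tw(G) = 2.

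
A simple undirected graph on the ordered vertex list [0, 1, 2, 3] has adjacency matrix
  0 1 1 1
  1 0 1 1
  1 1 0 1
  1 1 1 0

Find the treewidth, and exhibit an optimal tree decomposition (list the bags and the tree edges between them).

With just one bag of size 4, the width is 4 − 1 = 3, so tw(G) ≤ 3. For the lower bound, the 4 vertices {0, 1, 2, 3} are pairwise adjacent, and any tree decomposition puts a clique entirely inside one bag — forcing width ≥ 3. Combining the bounds, tw(G) = 3.

Treewidth 3.
One such decomposition:
Bags: B1 = {0, 1, 2, 3}
Tree: (single bag)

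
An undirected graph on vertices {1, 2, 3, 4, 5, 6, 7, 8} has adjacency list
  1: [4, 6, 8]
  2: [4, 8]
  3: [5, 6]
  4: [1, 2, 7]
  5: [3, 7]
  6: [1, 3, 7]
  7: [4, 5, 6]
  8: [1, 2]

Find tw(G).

2

A width-2 tree decomposition is:
Bags: B1 = {3, 5, 6}  B2 = {5, 6, 7}  B3 = {1, 6, 7}  B4 = {1, 4, 7}  B5 = {1, 4, 8}  B6 = {2, 4, 8}
Tree: B1–B2, B2–B3, B3–B4, B4–B5, B5–B6
The largest bag has 3 vertices, giving width 2; this decomposition certifies tw(G) ≤ 2. The edges 3–5–7–6–3 form a cycle, so G is not a tree and its treewidth is at least 2. The upper and lower bounds meet at 2, so that is the treewidth.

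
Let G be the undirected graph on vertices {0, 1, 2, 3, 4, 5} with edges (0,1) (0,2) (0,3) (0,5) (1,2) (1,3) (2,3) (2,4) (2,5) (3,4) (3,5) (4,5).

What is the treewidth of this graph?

A width-3 tree decomposition is:
Bags: B1 = {0, 2, 3, 5}  B2 = {2, 3, 4, 5}  B3 = {0, 1, 2, 3}
Tree: B1–B2, B1–B3
Every bag has size at most 4, so the width is 4 − 1 = 3 and tw(G) ≤ 3. On the other hand G contains the 4-clique {0, 1, 2, 3}. A clique must lie in a single bag of any decomposition, so no decomposition can have width below 3. The upper and lower bounds meet at 3, so that is the treewidth.

3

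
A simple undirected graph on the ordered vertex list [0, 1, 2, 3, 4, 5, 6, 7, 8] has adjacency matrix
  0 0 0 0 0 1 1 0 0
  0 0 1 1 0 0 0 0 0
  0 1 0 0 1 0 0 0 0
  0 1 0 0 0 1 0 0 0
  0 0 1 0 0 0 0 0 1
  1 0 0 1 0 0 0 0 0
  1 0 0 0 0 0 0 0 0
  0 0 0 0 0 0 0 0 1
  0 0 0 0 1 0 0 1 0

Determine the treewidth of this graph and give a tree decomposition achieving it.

Each bag holds 2 vertices, so the decomposition has width 1, which upper-bounds the treewidth. Any graph with an edge has treewidth ≥ 1, and G has the edge 7–8. The upper and lower bounds meet at 1, so that is the treewidth.

Treewidth 1.
One optimal decomposition is:
Bags: B1 = {7, 8}  B2 = {4, 8}  B3 = {2, 4}  B4 = {1, 2}  B5 = {1, 3}  B6 = {3, 5}  B7 = {0, 5}  B8 = {0, 6}
Tree: B1–B2, B2–B3, B3–B4, B4–B5, B5–B6, B6–B7, B7–B8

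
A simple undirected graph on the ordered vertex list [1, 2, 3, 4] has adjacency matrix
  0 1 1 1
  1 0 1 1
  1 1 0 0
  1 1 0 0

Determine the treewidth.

A width-2 tree decomposition is:
Bags: B1 = {1, 2, 4}  B2 = {1, 2, 3}
Tree: B1–B2
Each bag holds 3 vertices, so the decomposition has width 2, which upper-bounds the treewidth. On the other hand G contains the 3-clique {1, 2, 3}. A clique must lie in a single bag of any decomposition, so no decomposition can have width below 2. Combining the bounds, tw(G) = 2.

2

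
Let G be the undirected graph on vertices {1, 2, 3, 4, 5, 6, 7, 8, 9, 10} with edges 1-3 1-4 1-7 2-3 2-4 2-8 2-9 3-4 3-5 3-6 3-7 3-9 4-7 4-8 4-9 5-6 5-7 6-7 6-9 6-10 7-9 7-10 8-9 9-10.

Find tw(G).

A width-3 tree decomposition is:
Bags: B1 = {2, 3, 4, 9}  B2 = {3, 4, 7, 9}  B3 = {3, 6, 7, 9}  B4 = {1, 3, 4, 7}  B5 = {3, 5, 6, 7}  B6 = {6, 7, 9, 10}  B7 = {2, 4, 8, 9}
Tree: B1–B2, B2–B3, B2–B4, B3–B5, B3–B6, B1–B7
Each bag holds 4 vertices, so the decomposition has width 3, which upper-bounds the treewidth. For the lower bound, the 4 vertices {2, 4, 8, 9} are pairwise adjacent, and any tree decomposition puts a clique entirely inside one bag — forcing width ≥ 3. Therefore the treewidth is 3.

3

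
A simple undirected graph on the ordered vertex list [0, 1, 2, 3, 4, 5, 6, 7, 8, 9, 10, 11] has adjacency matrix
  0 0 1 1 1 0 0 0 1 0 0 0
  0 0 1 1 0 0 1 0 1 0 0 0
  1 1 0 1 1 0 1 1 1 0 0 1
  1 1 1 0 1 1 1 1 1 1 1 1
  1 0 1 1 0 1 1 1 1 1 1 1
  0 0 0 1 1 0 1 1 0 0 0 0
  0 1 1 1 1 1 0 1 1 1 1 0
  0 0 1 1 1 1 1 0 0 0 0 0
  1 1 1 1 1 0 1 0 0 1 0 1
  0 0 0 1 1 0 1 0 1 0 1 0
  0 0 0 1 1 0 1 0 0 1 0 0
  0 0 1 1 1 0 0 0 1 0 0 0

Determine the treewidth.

A width-4 tree decomposition is:
Bags: B1 = {3, 4, 6, 8, 9}  B2 = {2, 3, 4, 6, 8}  B3 = {1, 2, 3, 6, 8}  B4 = {2, 3, 4, 6, 7}  B5 = {3, 4, 6, 9, 10}  B6 = {0, 2, 3, 4, 8}  B7 = {2, 3, 4, 8, 11}  B8 = {3, 4, 5, 6, 7}
Tree: B1–B2, B2–B3, B2–B4, B1–B5, B2–B6, B6–B7, B4–B8
The largest bag has 5 vertices, giving width 4; this decomposition certifies tw(G) ≤ 4. Conversely, {1, 2, 3, 6, 8} is a clique of size 5, and the vertices of any clique must share a bag in every tree decomposition; so some bag has ≥ 5 vertices and tw(G) ≥ 4. Therefore the treewidth is 4.

4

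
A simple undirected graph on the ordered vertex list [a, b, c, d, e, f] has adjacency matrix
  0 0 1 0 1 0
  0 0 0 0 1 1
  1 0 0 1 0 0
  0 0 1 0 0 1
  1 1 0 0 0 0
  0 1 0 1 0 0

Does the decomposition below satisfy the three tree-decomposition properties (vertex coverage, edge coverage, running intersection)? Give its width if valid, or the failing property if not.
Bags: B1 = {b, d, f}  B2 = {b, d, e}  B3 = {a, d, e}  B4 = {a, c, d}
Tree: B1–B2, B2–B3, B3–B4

Checking the three conditions: (i) the bags cover all of {a, b, c, d, e, f}; (ii) for each edge, some bag contains both endpoints; (iii) the bags containing any fixed vertex form a subtree. All hold, so the decomposition is valid with width 3 − 1 = 2.

Yes; width 2.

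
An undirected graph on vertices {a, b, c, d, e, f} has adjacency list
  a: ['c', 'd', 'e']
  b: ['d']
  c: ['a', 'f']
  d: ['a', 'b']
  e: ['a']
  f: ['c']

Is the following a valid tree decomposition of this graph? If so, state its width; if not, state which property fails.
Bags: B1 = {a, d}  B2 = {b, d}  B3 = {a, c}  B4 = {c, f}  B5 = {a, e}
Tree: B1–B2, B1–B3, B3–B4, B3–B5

Yes; width 1.

Vertex coverage: the bags together contain {a, b, c, d, e, f}, the full vertex set. Edge coverage: each edge of G has both endpoints in at least one bag. Running intersection: for every vertex, the bags containing it form a connected subtree. All three properties hold, so this is a valid tree decomposition of width max|bag| − 1 = 1, and hence tw(G) ≤ 1.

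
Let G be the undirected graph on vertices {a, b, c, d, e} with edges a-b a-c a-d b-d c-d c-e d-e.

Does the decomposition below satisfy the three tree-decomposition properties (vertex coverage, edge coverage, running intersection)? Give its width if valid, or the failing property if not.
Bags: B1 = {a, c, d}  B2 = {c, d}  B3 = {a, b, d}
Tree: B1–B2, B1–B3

A tree decomposition must satisfy three properties: every vertex lies in some bag; for every edge, both endpoints lie together in some bag; and for every vertex, the bags containing it form a connected subtree. Here vertex e appears in no bag, so the decomposition is invalid.

No — vertex e appears in no bag.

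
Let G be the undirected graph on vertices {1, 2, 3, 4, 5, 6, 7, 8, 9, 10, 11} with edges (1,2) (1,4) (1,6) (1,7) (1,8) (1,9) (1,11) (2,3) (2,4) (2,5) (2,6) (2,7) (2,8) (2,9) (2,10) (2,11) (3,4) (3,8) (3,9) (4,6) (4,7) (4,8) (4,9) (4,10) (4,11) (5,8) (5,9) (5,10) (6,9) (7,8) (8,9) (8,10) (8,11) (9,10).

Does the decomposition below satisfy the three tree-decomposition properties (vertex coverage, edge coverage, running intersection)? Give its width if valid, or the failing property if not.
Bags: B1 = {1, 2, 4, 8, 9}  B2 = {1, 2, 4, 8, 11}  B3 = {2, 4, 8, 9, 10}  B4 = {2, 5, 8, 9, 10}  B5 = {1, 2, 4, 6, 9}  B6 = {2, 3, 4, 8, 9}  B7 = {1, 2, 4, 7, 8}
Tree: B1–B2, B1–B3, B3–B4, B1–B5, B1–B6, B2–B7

Checking the three conditions: (i) the bags cover all of {1, 2, 3, 4, 5, 6, 7, 8, 9, 10, 11}; (ii) for each edge, some bag contains both endpoints; (iii) the bags containing any fixed vertex form a subtree. All hold, so the decomposition is valid with width 5 − 1 = 4.

Yes; width 4.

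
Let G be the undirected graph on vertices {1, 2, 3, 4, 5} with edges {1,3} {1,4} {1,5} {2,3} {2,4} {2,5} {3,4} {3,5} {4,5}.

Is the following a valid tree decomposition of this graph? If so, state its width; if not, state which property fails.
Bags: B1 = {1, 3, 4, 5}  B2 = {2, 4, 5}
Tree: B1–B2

A tree decomposition must satisfy three properties: every vertex lies in some bag; for every edge, both endpoints lie together in some bag; and for every vertex, the bags containing it form a connected subtree. Here edge (3,2) lies in no bag, so the decomposition is invalid.

No — edge (3,2) lies in no bag.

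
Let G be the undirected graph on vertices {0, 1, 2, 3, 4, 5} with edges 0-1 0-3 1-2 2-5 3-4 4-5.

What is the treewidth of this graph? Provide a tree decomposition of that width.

Treewidth 2.
One such decomposition:
Bags: B1 = {3, 4, 5}  B2 = {0, 3, 5}  B3 = {0, 1, 5}  B4 = {1, 2, 5}
Tree: B1–B2, B2–B3, B3–B4

Every bag has size at most 3, so the width is 3 − 1 = 2 and tw(G) ≤ 2. The edges 5–4–3–0–1–2–5 form a cycle, so G is not a tree and its treewidth is at least 2. Hence tw(G) = 2 exactly.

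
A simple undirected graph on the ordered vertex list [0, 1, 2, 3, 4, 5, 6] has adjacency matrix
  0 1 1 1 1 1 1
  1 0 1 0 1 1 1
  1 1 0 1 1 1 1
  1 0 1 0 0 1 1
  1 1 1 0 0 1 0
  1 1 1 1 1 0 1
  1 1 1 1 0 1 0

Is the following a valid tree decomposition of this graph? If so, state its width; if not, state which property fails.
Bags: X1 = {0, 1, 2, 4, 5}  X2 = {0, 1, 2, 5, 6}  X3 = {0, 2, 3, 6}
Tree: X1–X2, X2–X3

A tree decomposition must satisfy three properties: every vertex lies in some bag; for every edge, both endpoints lie together in some bag; and for every vertex, the bags containing it form a connected subtree. Here edge (5,3) lies in no bag, so the decomposition is invalid.

No — edge (5,3) lies in no bag.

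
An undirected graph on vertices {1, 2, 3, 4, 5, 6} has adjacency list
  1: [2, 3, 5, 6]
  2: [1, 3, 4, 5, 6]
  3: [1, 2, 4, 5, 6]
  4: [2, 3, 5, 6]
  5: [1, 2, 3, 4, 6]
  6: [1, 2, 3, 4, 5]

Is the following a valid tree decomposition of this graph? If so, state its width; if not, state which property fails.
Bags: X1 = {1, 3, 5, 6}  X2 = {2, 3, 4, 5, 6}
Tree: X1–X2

A tree decomposition must satisfy three properties: every vertex lies in some bag; for every edge, both endpoints lie together in some bag; and for every vertex, the bags containing it form a connected subtree. Here edge (2,1) lies in no bag, so the decomposition is invalid.

No — edge (2,1) lies in no bag.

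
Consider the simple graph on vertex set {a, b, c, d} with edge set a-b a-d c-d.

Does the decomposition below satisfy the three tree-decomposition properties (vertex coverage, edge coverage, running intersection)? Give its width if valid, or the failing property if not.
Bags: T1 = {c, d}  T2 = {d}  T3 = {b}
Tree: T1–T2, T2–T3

No — vertex a appears in no bag.

A tree decomposition must satisfy three properties: every vertex lies in some bag; for every edge, both endpoints lie together in some bag; and for every vertex, the bags containing it form a connected subtree. Here vertex a appears in no bag, so the decomposition is invalid.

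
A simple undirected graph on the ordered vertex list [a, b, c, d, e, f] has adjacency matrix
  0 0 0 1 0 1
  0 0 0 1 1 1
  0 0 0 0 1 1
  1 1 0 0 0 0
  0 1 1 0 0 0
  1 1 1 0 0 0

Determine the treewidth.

A width-2 tree decomposition is:
Bags: B1 = {b, c, e}  B2 = {b, c, f}  B3 = {b, d, f}  B4 = {a, d, f}
Tree: B1–B2, B2–B3, B3–B4
The largest bag has 3 vertices, giving width 2; this decomposition certifies tw(G) ≤ 2. The edges e–c–f–b–e form a cycle, so G is not a tree and its treewidth is at least 2. The upper and lower bounds meet at 2, so that is the treewidth.

2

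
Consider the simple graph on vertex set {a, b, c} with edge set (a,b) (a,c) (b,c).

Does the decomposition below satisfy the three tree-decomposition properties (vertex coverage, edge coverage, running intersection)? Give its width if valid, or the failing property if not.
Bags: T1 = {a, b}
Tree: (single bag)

A tree decomposition must satisfy three properties: every vertex lies in some bag; for every edge, both endpoints lie together in some bag; and for every vertex, the bags containing it form a connected subtree. Here vertex c appears in no bag, so the decomposition is invalid.

No — vertex c appears in no bag.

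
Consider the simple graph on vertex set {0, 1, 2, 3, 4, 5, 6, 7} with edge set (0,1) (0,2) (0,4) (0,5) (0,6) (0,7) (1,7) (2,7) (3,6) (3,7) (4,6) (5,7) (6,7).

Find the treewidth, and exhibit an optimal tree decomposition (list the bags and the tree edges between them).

Treewidth 2.
One such decomposition:
Bags: B1 = {0, 4, 6}  B2 = {0, 6, 7}  B3 = {3, 6, 7}  B4 = {0, 1, 7}  B5 = {0, 5, 7}  B6 = {0, 2, 7}
Tree: B1–B2, B2–B3, B2–B4, B4–B5, B5–B6

Each bag holds 3 vertices, so the decomposition has width 2, which upper-bounds the treewidth. For the lower bound, the 3 vertices {0, 4, 6} are pairwise adjacent, and any tree decomposition puts a clique entirely inside one bag — forcing width ≥ 2. Combining the bounds, tw(G) = 2.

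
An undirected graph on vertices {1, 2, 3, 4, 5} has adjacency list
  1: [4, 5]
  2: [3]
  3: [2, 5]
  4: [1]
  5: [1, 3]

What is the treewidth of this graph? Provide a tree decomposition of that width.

Each bag holds 2 vertices, so the decomposition has width 1, which upper-bounds the treewidth. Any graph with an edge has treewidth ≥ 1, and G has the edge 2–3. The upper and lower bounds meet at 1, so that is the treewidth.

Treewidth 1.
One optimal decomposition is:
Bags: B1 = {2, 3}  B2 = {3, 5}  B3 = {1, 5}  B4 = {1, 4}
Tree: B1–B2, B2–B3, B3–B4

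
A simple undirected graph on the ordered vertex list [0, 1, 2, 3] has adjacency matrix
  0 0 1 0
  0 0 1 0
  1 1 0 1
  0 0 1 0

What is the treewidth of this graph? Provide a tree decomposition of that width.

Every bag has size at most 2, so the width is 2 − 1 = 1 and tw(G) ≤ 1. G has an edge, so its treewidth is at least 1. The upper and lower bounds meet at 1, so that is the treewidth.

Treewidth 1.
One such decomposition:
Bags: B1 = {0, 2}  B2 = {1, 2}  B3 = {2, 3}
Tree: B1–B2, B1–B3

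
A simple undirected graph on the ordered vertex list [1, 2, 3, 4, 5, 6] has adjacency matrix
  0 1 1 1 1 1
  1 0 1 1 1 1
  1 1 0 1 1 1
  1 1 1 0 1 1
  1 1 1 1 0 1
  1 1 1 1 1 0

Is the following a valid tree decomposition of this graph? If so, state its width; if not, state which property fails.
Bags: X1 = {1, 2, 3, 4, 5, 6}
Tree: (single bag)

Checking the three conditions: (i) the bags cover all of {1, 2, 3, 4, 5, 6}; (ii) for each edge, some bag contains both endpoints; (iii) the bags containing any fixed vertex form a subtree. All hold, so the decomposition is valid with width 6 − 1 = 5.

Yes; width 5.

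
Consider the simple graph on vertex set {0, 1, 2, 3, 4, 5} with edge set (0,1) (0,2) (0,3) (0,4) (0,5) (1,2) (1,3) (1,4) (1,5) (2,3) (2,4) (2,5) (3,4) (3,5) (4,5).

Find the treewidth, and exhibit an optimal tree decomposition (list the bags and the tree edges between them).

Treewidth 5.
One such decomposition:
Bags: B1 = {0, 1, 2, 3, 4, 5}
Tree: (single bag)

With just one bag of size 6, the width is 6 − 1 = 5, so tw(G) ≤ 5. For the lower bound, the 6 vertices {0, 1, 2, 3, 4, 5} are pairwise adjacent, and any tree decomposition puts a clique entirely inside one bag — forcing width ≥ 5. Combining the bounds, tw(G) = 5.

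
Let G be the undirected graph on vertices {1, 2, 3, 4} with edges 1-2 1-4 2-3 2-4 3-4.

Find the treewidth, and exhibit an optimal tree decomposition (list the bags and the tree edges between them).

Each bag holds 3 vertices, so the decomposition has width 2, which upper-bounds the treewidth. On the other hand G contains the 3-clique {1, 2, 4}. A clique must lie in a single bag of any decomposition, so no decomposition can have width below 2. The upper and lower bounds meet at 2, so that is the treewidth.

Treewidth 2.
Bags: B1 = {2, 3, 4}  B2 = {1, 2, 4}
Tree: B1–B2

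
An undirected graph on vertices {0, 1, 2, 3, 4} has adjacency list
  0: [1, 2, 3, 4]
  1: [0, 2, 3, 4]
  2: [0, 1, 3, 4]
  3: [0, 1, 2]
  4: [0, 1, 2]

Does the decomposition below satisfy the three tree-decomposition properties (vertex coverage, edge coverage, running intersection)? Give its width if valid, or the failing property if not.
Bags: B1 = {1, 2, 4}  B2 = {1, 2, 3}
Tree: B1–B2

No — vertex 0 appears in no bag.

A tree decomposition must satisfy three properties: every vertex lies in some bag; for every edge, both endpoints lie together in some bag; and for every vertex, the bags containing it form a connected subtree. Here vertex 0 appears in no bag, so the decomposition is invalid.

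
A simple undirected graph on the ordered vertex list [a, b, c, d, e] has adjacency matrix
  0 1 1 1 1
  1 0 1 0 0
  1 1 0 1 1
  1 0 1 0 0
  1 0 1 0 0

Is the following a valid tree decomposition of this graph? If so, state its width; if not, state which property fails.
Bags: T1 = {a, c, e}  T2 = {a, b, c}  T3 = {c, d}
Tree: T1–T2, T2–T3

A tree decomposition must satisfy three properties: every vertex lies in some bag; for every edge, both endpoints lie together in some bag; and for every vertex, the bags containing it form a connected subtree. Here edge (a,d) lies in no bag, so the decomposition is invalid.

No — edge (a,d) lies in no bag.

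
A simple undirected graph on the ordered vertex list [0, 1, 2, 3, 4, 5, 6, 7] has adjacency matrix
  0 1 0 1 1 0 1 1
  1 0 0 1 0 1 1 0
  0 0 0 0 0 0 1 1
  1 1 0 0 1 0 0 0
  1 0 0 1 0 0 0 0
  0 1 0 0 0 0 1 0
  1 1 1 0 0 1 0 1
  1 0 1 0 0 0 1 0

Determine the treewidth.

2

A width-2 tree decomposition is:
Bags: B1 = {0, 1, 3}  B2 = {0, 1, 6}  B3 = {1, 5, 6}  B4 = {0, 3, 4}  B5 = {0, 6, 7}  B6 = {2, 6, 7}
Tree: B1–B2, B2–B3, B1–B4, B2–B5, B5–B6
Every bag has size at most 3, so the width is 3 − 1 = 2 and tw(G) ≤ 2. On the other hand G contains the 3-clique {0, 1, 3}. A clique must lie in a single bag of any decomposition, so no decomposition can have width below 2. Combining the bounds, tw(G) = 2.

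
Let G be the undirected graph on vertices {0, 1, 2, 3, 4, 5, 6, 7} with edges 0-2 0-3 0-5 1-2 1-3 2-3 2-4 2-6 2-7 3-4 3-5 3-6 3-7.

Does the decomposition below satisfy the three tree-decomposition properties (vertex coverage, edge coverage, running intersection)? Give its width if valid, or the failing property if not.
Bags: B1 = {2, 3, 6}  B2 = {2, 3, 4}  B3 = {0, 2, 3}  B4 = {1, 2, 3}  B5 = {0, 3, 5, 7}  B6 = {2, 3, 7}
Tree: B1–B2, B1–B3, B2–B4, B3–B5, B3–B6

No — bags containing vertex 7 are not connected in the tree.

A tree decomposition must satisfy three properties: every vertex lies in some bag; for every edge, both endpoints lie together in some bag; and for every vertex, the bags containing it form a connected subtree. Here bags containing vertex 7 are not connected in the tree, so the decomposition is invalid.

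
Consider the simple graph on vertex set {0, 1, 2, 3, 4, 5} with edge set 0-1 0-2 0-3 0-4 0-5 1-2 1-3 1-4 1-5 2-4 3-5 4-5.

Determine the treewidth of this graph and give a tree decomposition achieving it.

Treewidth 3.
One optimal decomposition is:
Bags: B1 = {0, 1, 4, 5}  B2 = {0, 1, 2, 4}  B3 = {0, 1, 3, 5}
Tree: B1–B2, B1–B3

The largest bag has 4 vertices, giving width 3; this decomposition certifies tw(G) ≤ 3. On the other hand G contains the 4-clique {0, 1, 3, 5}. A clique must lie in a single bag of any decomposition, so no decomposition can have width below 3. The upper and lower bounds meet at 3, so that is the treewidth.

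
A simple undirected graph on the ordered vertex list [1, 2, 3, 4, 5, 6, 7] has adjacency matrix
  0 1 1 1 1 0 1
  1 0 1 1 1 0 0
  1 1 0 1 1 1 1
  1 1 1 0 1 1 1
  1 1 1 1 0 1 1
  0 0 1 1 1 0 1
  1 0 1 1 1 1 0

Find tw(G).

A width-4 tree decomposition is:
Bags: B1 = {1, 3, 4, 5, 7}  B2 = {1, 2, 3, 4, 5}  B3 = {3, 4, 5, 6, 7}
Tree: B1–B2, B1–B3
The largest bag has 5 vertices, giving width 4; this decomposition certifies tw(G) ≤ 4. For the lower bound, the 5 vertices {1, 2, 3, 4, 5} are pairwise adjacent, and any tree decomposition puts a clique entirely inside one bag — forcing width ≥ 4. Hence tw(G) = 4 exactly.

4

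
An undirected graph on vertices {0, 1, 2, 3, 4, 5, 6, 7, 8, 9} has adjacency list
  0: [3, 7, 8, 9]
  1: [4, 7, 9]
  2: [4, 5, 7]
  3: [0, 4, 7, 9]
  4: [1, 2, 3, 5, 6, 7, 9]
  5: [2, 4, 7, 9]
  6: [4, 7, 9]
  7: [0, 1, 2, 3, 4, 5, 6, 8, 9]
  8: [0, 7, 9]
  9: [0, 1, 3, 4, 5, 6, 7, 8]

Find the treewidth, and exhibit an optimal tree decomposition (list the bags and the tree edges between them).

Treewidth 3.
One such decomposition:
Bags: B1 = {3, 4, 7, 9}  B2 = {4, 5, 7, 9}  B3 = {1, 4, 7, 9}  B4 = {4, 6, 7, 9}  B5 = {2, 4, 5, 7}  B6 = {0, 3, 7, 9}  B7 = {0, 7, 8, 9}
Tree: B1–B2, B2–B3, B2–B4, B2–B5, B1–B6, B6–B7

Each bag holds 4 vertices, so the decomposition has width 3, which upper-bounds the treewidth. Conversely, {0, 7, 8, 9} is a clique of size 4, and the vertices of any clique must share a bag in every tree decomposition; so some bag has ≥ 4 vertices and tw(G) ≥ 3. Combining the bounds, tw(G) = 3.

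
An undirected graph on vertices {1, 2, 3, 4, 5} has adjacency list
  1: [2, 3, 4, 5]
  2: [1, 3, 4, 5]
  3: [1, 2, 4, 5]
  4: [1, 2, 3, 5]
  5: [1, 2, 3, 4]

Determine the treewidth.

A width-4 tree decomposition is:
Bags: B1 = {1, 2, 3, 4, 5}
Tree: (single bag)
With just one bag of size 5, the width is 5 − 1 = 4, so tw(G) ≤ 4. On the other hand G contains the 5-clique {1, 2, 3, 4, 5}. A clique must lie in a single bag of any decomposition, so no decomposition can have width below 4. The upper and lower bounds meet at 4, so that is the treewidth.

4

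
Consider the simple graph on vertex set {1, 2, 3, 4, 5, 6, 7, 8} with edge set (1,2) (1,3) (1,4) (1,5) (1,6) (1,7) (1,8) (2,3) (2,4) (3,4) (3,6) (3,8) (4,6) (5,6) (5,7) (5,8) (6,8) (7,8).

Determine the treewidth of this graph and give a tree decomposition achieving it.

Every bag has size at most 4, so the width is 4 − 1 = 3 and tw(G) ≤ 3. Conversely, {1, 3, 6, 8} is a clique of size 4, and the vertices of any clique must share a bag in every tree decomposition; so some bag has ≥ 4 vertices and tw(G) ≥ 3. Combining the bounds, tw(G) = 3.

Treewidth 3.
One optimal decomposition is:
Bags: B1 = {1, 5, 7, 8}  B2 = {1, 5, 6, 8}  B3 = {1, 3, 6, 8}  B4 = {1, 3, 4, 6}  B5 = {1, 2, 3, 4}
Tree: B1–B2, B2–B3, B3–B4, B4–B5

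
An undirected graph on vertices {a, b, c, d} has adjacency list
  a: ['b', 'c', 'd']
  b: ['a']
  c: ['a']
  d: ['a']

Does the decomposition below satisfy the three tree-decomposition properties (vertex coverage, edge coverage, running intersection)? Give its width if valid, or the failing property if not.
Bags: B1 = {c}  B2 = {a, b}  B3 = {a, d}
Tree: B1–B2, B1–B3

No — edge (a,c) lies in no bag.

A tree decomposition must satisfy three properties: every vertex lies in some bag; for every edge, both endpoints lie together in some bag; and for every vertex, the bags containing it form a connected subtree. Here edge (a,c) lies in no bag, so the decomposition is invalid.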